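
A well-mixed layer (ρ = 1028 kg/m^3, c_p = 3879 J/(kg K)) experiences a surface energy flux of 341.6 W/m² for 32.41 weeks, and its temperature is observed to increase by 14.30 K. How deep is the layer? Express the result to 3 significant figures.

117 m

Heat input Q = F Δt = 341.6 × 1.96×10^7 s = 6.70×10^9 J/m².
Required areal heat capacity C = Q / ΔT = 4.68×10^8 J/(m²·K).
Depth D = C / (ρ c_p) = 4.68×10^8 / (1028 × 3879) = 117 m.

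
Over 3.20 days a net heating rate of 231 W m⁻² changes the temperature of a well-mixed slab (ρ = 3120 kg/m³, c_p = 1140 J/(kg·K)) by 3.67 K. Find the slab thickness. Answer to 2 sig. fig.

Heat input Q = F Δt = 231 × 2.76×10^5 s = 6.39×10^7 J/m².
Required areal heat capacity C = Q / ΔT = 1.74×10^7 J/(m²·K).
Depth D = C / (ρ c_p) = 1.74×10^7 / (3120 × 1140) = 4.89 m.

4.9 m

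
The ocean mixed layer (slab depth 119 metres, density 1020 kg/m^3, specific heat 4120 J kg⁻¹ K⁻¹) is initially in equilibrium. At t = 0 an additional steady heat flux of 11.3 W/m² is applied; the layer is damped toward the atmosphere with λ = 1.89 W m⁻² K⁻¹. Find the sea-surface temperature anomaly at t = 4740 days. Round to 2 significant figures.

4.7 K

Areal heat capacity C = ρ c_p D = 1020 × 4120 × 119 = 5.00×10^8 J m⁻² K⁻¹.
τ = C / λ = 5.00×10^8 / 1.89 = 2.65×10^8 s.
Equilibrium anomaly ΔT_eq = F / λ = 11.3 / 1.89 = 5.98 K.
t = 4740 days = 4.10×10^8 s, so t/τ = 1.55.
ΔT(t) = ΔT_eq (1 − e^(−t/τ)) = 5.98 × (1 − e^−1.55) = 4.71 K.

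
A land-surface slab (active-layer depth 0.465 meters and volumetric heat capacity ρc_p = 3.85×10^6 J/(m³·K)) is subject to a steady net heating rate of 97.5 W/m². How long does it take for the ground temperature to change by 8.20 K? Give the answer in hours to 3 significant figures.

Areal heat capacity C = ρc_p × D = 3.85×10^6 × 0.465 = 1.79×10^6 J m⁻² K⁻¹.
Time required: Δt = C ΔT / F = 1.79×10^6 × 8.20 / 97.5 = 1.51×10^5 s.
In hours: 1.51×10^5 s / (3600 s/hour) = 41.8 hours.

41.8 hours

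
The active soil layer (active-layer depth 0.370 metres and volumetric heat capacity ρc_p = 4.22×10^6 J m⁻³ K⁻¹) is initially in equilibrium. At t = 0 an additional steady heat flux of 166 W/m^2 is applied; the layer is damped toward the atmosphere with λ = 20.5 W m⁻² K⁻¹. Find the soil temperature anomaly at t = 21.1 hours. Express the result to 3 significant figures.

5.11 K

Areal heat capacity C = ρc_p × D = 4.22×10^6 × 0.370 = 1.56×10^6 J/(m²·K).
τ = C / λ = 1.56×10^6 / 20.5 = 76200 s.
Equilibrium anomaly ΔT_eq = F / λ = 166 / 20.5 = 8.10 K.
t = 21.1 hours = 76000 s, so t/τ = 0.997.
ΔT(t) = ΔT_eq (1 − e^(−t/τ)) = 8.10 × (1 − e^−0.997) = 5.11 K.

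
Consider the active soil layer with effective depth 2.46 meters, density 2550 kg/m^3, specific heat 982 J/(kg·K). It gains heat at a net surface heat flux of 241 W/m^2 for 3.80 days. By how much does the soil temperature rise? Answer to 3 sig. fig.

12.8 K

Areal heat capacity C = ρ c_p D = 2550 × 982 × 2.46 = 6.16×10^6 J/(m^2 K).
Net heat input Q = F Δt = 241 × (3.80 days × 86400 s/day) = 7.91×10^7 J/m².
ΔT = Q / C = 7.91×10^7 / 6.16×10^6 = 12.8 K.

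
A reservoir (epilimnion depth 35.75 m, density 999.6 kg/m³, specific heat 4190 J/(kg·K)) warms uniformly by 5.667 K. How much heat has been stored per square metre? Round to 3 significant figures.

Areal heat capacity C = ρ c_p D = 999.6 × 4190 × 35.75 = 1.50×10^8 J/(m²·K).
ΔQ = C ΔT = 1.50×10^8 × 5.667 = 8.49×10^8 J/m².

8.49×10^8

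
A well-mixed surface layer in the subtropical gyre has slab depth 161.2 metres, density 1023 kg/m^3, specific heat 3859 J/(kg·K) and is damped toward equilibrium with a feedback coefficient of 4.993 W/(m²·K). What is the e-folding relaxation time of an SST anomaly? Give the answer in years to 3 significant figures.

Areal heat capacity C = ρ c_p D = 1023 × 3859 × 161.2 = 6.36×10^8 J m⁻² K⁻¹.
Relaxation time τ = C / λ = 6.36×10^8 / 4.993 = 1.27×10^8 s.
In years: 1.27×10^8 s / (3.156×10^7 s/year) = 4.04 years.

4.04 years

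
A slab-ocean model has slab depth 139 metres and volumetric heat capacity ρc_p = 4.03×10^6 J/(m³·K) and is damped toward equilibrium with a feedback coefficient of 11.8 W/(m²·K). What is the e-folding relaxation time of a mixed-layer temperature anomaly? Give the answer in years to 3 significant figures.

1.50 years

Areal heat capacity C = ρc_p × D = 4.03×10^6 × 139 = 5.60×10^8 J/(m^2 K).
Relaxation time τ = C / λ = 5.60×10^8 / 11.8 = 4.75×10^7 s.
In years: 4.75×10^7 s / (3.156×10^7 s/year) = 1.50 years.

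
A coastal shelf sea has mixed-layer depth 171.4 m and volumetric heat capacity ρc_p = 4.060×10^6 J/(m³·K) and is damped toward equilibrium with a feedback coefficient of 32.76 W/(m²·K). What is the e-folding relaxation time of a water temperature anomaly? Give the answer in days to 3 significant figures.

Areal heat capacity C = ρc_p × D = 4.060×10^6 × 171.4 = 6.96×10^8 J m⁻² K⁻¹.
Relaxation time τ = C / λ = 6.96×10^8 / 32.76 = 2.12×10^7 s.
In days: 2.12×10^7 s / (86400 s/day) = 246 days.

246 days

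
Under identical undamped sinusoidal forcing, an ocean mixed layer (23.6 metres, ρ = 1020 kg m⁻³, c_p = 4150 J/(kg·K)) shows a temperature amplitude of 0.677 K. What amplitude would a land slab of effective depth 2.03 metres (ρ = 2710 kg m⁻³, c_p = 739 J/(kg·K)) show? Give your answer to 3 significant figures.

C_ocean = 9.99×10^7 J/(m²·K); C_land = 4.07×10^6 J/(m²·K).
A ∝ 1/C ⇒ A_land = A_ocean × C_ocean/C_land = 0.677 × 24.6 = 16.6 K.

16.6 K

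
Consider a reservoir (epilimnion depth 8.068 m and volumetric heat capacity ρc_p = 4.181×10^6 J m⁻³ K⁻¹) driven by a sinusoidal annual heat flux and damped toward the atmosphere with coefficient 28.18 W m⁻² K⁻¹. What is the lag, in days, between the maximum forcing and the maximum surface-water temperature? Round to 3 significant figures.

Areal heat capacity C = ρc_p × D = 4.181×10^6 × 8.068 = 3.37×10^7 J m⁻² K⁻¹.
ω = 2π / 3.15×10^7 s = 1.99×10^-7 s⁻¹.
Phase lag φ = arctan(Cω/λ) = arctan(6.72/28.18) = 0.234 rad.
Time lag = φ / ω = 0.234 / 1.99×10^-7 = 1.18×10^6 s = 13.6 days.

13.6 days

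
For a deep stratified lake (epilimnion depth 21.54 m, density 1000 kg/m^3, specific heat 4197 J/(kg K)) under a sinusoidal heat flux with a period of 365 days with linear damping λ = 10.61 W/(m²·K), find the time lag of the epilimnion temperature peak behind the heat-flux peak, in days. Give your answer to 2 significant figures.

60 days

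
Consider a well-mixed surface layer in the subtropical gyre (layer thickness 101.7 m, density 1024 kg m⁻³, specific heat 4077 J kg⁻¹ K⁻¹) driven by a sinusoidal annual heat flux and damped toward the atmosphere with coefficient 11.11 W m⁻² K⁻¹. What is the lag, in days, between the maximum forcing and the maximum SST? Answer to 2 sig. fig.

84 days

Areal heat capacity C = ρ c_p D = 1024 × 4077 × 101.7 = 4.25×10^8 J m⁻² K⁻¹.
ω = 2π / 3.15×10^7 s = 1.99×10^-7 s⁻¹.
Phase lag φ = arctan(Cω/λ) = arctan(84.6/11.11) = 1.44 rad.
Time lag = φ / ω = 1.44 / 1.99×10^-7 = 7.23×10^6 s = 83.7 days.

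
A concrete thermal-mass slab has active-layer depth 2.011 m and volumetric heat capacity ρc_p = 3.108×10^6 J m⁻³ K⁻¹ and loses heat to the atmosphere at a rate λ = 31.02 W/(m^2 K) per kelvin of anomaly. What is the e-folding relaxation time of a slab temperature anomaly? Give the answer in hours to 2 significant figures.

Areal heat capacity C = ρc_p × D = 3.108×10^6 × 2.011 = 6.25×10^6 J m⁻² K⁻¹.
Relaxation time τ = C / λ = 6.25×10^6 / 31.02 = 2.01×10^5 s.
In hours: 2.01×10^5 s / (3600 s/hour) = 56.0 hours.

56 hours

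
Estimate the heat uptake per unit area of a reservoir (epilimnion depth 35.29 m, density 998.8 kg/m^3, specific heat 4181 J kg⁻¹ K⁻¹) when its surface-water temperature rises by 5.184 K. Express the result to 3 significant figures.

7.64×10^8

Areal heat capacity C = ρ c_p D = 998.8 × 4181 × 35.29 = 1.47×10^8 J m⁻² K⁻¹.
ΔQ = C ΔT = 1.47×10^8 × 5.184 = 7.64×10^8 J/m².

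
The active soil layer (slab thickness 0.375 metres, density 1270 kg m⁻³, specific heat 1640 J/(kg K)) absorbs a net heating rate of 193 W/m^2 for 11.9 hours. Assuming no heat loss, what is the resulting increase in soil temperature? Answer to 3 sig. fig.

Areal heat capacity C = ρ c_p D = 1270 × 1640 × 0.375 = 7.81×10^5 J/(m^2 K).
Net heat input Q = F Δt = 193 × (11.9 hours × 3600 s/hour) = 8.27×10^6 J/m².
ΔT = Q / C = 8.27×10^6 / 7.81×10^5 = 10.6 K.

10.6 K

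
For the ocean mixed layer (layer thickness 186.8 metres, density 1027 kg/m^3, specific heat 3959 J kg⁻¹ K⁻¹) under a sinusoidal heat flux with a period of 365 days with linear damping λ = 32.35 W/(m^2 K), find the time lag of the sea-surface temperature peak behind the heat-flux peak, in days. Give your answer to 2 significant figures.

Areal heat capacity C = ρ c_p D = 1027 × 3959 × 186.8 = 7.60×10^8 J/(m²·K).
ω = 2π / 3.15×10^7 s = 1.99×10^-7 s⁻¹.
Phase lag φ = arctan(Cω/λ) = arctan(151/32.35) = 1.36 rad.
Time lag = φ / ω = 1.36 / 1.99×10^-7 = 6.83×10^6 s = 79.0 days.

79 days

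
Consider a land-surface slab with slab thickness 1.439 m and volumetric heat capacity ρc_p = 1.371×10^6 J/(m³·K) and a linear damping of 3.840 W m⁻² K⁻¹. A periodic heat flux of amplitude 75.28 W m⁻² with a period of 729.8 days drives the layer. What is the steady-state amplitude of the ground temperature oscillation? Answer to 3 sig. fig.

19.6 K

Areal heat capacity C = ρc_p × D = 1.371×10^6 × 1.439 = 1.97×10^6 J/(m²·K).
Angular frequency ω = 2π / T = 2π / 6.31×10^7 s = 9.96×10^-8 s⁻¹.
√((Cω)² + λ²) = √((0.197)² + 3.840²) = 3.85 W/(m²·K).
Amplitude A = F₀ / √((Cω)²+λ²) = 75.28 / 3.85 = 19.6 K.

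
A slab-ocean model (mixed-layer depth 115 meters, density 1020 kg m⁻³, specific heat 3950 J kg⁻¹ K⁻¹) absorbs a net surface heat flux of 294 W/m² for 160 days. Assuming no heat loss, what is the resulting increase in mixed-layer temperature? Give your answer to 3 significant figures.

8.77 K

Areal heat capacity C = ρ c_p D = 1020 × 3950 × 115 = 4.63×10^8 J m⁻² K⁻¹.
Net heat input Q = F Δt = 294 × (160 days × 86400 s/day) = 4.06×10^9 J/m².
ΔT = Q / C = 4.06×10^9 / 4.63×10^8 = 8.77 K.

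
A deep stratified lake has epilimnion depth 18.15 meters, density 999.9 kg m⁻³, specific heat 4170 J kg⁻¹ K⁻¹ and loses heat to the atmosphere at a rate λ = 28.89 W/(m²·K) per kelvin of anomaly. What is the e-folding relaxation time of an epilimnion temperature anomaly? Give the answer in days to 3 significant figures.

Areal heat capacity C = ρ c_p D = 999.9 × 4170 × 18.15 = 7.57×10^7 J/(m²·K).
Relaxation time τ = C / λ = 7.57×10^7 / 28.89 = 2.62×10^6 s.
In days: 2.62×10^6 s / (86400 s/day) = 30.3 days.

30.3 days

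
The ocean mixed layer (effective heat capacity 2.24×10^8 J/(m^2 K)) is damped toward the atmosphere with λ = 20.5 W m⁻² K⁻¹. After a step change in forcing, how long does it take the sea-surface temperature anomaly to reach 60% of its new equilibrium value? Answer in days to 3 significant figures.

116 days

Areal heat capacity C = 2.24×10^8 J/(m^2 K) (given).
τ = C / λ = 2.24×10^8 / 20.5 = 1.09×10^7 s.
Fraction reached: 1 − e^(−t/τ) = 0.60 ⇒ t = −τ ln(1 − 0.60) = τ × 0.916.
t = 1.00×10^7 s = 116 days.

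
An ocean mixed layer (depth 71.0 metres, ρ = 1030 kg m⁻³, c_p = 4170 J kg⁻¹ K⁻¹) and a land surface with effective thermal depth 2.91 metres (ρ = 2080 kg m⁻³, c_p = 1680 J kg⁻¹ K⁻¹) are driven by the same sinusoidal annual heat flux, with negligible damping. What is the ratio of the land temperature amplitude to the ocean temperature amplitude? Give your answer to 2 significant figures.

30

C_ocean = 1030 × 4170 × 71.0 = 3.05×10^8 J/(m²·K).
C_land = 2080 × 1680 × 2.91 = 1.02×10^7 J/(m²·K).
Undamped amplitude ∝ 1/C, so A_land/A_ocean = C_ocean/C_land = 30.0.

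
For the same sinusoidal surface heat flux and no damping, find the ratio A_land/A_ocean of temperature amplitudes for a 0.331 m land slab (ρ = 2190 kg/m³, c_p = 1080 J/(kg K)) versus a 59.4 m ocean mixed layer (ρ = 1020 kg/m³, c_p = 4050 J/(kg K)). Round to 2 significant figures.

310

C_ocean = 1020 × 4050 × 59.4 = 2.45×10^8 J/(m²·K).
C_land = 2190 × 1080 × 0.331 = 7.83×10^5 J/(m²·K).
Undamped amplitude ∝ 1/C, so A_land/A_ocean = C_ocean/C_land = 313.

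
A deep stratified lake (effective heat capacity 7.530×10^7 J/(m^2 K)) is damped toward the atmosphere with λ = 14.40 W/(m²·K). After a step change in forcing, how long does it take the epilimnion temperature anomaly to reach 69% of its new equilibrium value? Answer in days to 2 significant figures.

Areal heat capacity C = 7.530×10^7 J/(m^2 K) (given).
τ = C / λ = 7.53×10^7 / 14.40 = 5.23×10^6 s.
Fraction reached: 1 − e^(−t/τ) = 0.69 ⇒ t = −τ ln(1 − 0.69) = τ × 1.17.
t = 6.12×10^6 s = 70.9 days.

71 days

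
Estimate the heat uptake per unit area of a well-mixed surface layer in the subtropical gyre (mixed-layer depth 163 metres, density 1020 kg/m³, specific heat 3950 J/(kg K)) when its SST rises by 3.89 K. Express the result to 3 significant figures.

Areal heat capacity C = ρ c_p D = 1020 × 3950 × 163 = 6.57×10^8 J/(m²·K).
ΔQ = C ΔT = 6.57×10^8 × 3.89 = 2.55×10^9 J/m².

2.55×10^9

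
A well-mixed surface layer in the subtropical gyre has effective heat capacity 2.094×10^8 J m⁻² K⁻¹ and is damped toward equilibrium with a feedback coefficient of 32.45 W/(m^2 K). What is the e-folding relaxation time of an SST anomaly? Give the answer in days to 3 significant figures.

74.7 days

Areal heat capacity C = 2.094×10^8 J m⁻² K⁻¹ (given).
Relaxation time τ = C / λ = 2.09×10^8 / 32.45 = 6.45×10^6 s.
In days: 6.45×10^6 s / (86400 s/day) = 74.7 days.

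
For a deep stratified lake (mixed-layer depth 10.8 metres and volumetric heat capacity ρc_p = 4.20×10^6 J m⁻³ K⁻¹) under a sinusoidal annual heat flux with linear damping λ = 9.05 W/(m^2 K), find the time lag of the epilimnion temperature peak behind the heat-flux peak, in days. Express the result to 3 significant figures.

45.6 days

Areal heat capacity C = ρc_p × D = 4.20×10^6 × 10.8 = 4.54×10^7 J/(m^2 K).
ω = 2π / 3.15×10^7 s = 1.99×10^-7 s⁻¹.
Phase lag φ = arctan(Cω/λ) = arctan(9.04/9.05) = 0.785 rad.
Time lag = φ / ω = 0.785 / 1.99×10^-7 = 3.94×10^6 s = 45.6 days.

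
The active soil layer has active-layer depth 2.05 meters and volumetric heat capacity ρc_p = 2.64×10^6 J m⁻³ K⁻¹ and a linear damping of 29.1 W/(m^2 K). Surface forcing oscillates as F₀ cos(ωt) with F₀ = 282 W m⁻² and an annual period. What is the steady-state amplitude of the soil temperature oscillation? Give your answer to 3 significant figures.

9.68 K

Areal heat capacity C = ρc_p × D = 2.64×10^6 × 2.05 = 5.41×10^6 J m⁻² K⁻¹.
Angular frequency ω = 2π / T = 2π / 3.15×10^7 s = 1.99×10^-7 s⁻¹.
√((Cω)² + λ²) = √((1.08)² + 29.1²) = 29.1 W/(m²·K).
Amplitude A = F₀ / √((Cω)²+λ²) = 282 / 29.1 = 9.68 K.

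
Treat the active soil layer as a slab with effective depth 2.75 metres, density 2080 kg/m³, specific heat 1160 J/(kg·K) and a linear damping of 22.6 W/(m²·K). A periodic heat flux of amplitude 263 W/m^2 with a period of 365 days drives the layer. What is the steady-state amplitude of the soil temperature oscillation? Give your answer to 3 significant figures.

11.6 K

Areal heat capacity C = ρ c_p D = 2080 × 1160 × 2.75 = 6.64×10^6 J/(m²·K).
Angular frequency ω = 2π / T = 2π / 3.15×10^7 s = 1.99×10^-7 s⁻¹.
√((Cω)² + λ²) = √((1.32)² + 22.6²) = 22.6 W/(m²·K).
Amplitude A = F₀ / √((Cω)²+λ²) = 263 / 22.6 = 11.6 K.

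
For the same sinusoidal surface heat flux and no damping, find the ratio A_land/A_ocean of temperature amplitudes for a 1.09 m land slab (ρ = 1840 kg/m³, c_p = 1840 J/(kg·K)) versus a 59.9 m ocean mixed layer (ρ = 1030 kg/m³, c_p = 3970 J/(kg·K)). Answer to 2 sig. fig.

66

C_ocean = 1030 × 3970 × 59.9 = 2.45×10^8 J/(m²·K).
C_land = 1840 × 1840 × 1.09 = 3.69×10^6 J/(m²·K).
Undamped amplitude ∝ 1/C, so A_land/A_ocean = C_ocean/C_land = 66.4.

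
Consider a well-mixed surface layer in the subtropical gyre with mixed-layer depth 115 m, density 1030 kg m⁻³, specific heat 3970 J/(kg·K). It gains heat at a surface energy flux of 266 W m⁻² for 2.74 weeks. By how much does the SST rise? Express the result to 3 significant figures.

Areal heat capacity C = ρ c_p D = 1030 × 3970 × 115 = 4.70×10^8 J m⁻² K⁻¹.
Net heat input Q = F Δt = 266 × (2.74 weeks × 6.048×10^5 s/week) = 4.41×10^8 J/m².
ΔT = Q / C = 4.41×10^8 / 4.70×10^8 = 0.937 K.

0.937 K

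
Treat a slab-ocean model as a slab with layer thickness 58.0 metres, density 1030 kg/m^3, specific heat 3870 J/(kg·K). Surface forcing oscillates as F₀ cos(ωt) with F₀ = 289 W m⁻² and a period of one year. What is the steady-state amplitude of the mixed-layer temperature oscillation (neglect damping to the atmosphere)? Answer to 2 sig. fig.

Areal heat capacity C = ρ c_p D = 1030 × 3870 × 58.0 = 2.31×10^8 J m⁻² K⁻¹.
Angular frequency ω = 2π / T = 2π / 3.15×10^7 s = 1.99×10^-7 s⁻¹.
Cω = 2.31×10^8 × 1.99×10^-7 = 46.1 W/(m²·K).
Amplitude A = F₀ / (Cω) = 289 / 46.1 = 6.27 K.

6.3 K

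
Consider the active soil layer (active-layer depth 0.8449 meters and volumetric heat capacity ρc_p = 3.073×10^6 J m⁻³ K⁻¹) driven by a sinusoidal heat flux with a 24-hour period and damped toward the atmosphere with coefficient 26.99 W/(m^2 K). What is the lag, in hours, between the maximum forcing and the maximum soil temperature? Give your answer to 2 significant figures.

5.5 hours

Areal heat capacity C = ρc_p × D = 3.073×10^6 × 0.8449 = 2.60×10^6 J/(m²·K).
ω = 2π / 86400 s = 7.27×10^-5 s⁻¹.
Phase lag φ = arctan(Cω/λ) = arctan(189/26.99) = 1.43 rad.
Time lag = φ / ω = 1.43 / 7.27×10^-5 = 19600 s = 5.46 hours.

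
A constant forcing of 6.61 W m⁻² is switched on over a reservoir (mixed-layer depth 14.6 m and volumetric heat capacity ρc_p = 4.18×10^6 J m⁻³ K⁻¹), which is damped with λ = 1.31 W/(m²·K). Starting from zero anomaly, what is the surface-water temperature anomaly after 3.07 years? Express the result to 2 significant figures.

Areal heat capacity C = ρc_p × D = 4.18×10^6 × 14.6 = 6.10×10^7 J/(m^2 K).
τ = C / λ = 6.10×10^7 / 1.31 = 4.66×10^7 s.
Equilibrium anomaly ΔT_eq = F / λ = 6.61 / 1.31 = 5.05 K.
t = 3.07 years = 9.69×10^7 s, so t/τ = 2.08.
ΔT(t) = ΔT_eq (1 − e^(−t/τ)) = 5.05 × (1 − e^−2.08) = 4.42 K.

4.4 K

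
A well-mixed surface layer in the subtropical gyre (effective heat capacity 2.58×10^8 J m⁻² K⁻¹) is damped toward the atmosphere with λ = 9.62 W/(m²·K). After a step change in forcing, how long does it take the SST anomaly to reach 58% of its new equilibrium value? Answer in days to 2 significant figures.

Areal heat capacity C = 2.58×10^8 J m⁻² K⁻¹ (given).
τ = C / λ = 2.58×10^8 / 9.62 = 2.68×10^7 s.
Fraction reached: 1 − e^(−t/τ) = 0.58 ⇒ t = −τ ln(1 − 0.58) = τ × 0.868.
t = 2.33×10^7 s = 269 days.

270 days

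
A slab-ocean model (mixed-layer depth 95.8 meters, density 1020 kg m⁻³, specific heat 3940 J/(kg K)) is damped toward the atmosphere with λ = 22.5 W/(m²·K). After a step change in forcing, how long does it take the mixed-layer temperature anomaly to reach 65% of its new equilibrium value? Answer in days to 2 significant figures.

210 days

Areal heat capacity C = ρ c_p D = 1020 × 3940 × 95.8 = 3.85×10^8 J/(m^2 K).
τ = C / λ = 3.85×10^8 / 22.5 = 1.71×10^7 s.
Fraction reached: 1 − e^(−t/τ) = 0.65 ⇒ t = −τ ln(1 − 0.65) = τ × 1.05.
t = 1.80×10^7 s = 208 days.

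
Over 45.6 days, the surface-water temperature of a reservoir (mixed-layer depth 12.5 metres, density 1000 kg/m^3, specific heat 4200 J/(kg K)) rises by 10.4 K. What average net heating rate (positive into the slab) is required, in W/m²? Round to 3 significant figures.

Areal heat capacity C = ρ c_p D = 1000 × 4200 × 12.5 = 5.25×10^7 J m⁻² K⁻¹.
Required heat per unit area: Q = C ΔT = 5.25×10^7 × 10.4 = 5.46×10^8 J/m².
Flux F = Q / Δt = 5.46×10^8 / 3.94×10^6 s = 139 W/m².

139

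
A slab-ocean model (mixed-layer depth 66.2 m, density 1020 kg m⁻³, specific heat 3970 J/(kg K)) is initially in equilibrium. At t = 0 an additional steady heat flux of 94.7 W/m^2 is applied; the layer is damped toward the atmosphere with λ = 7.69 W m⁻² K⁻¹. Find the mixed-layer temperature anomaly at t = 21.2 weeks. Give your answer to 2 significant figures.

3.8 K

Areal heat capacity C = ρ c_p D = 1020 × 3970 × 66.2 = 2.68×10^8 J/(m²·K).
τ = C / λ = 2.68×10^8 / 7.69 = 3.49×10^7 s.
Equilibrium anomaly ΔT_eq = F / λ = 94.7 / 7.69 = 12.3 K.
t = 21.2 weeks = 1.28×10^7 s, so t/τ = 0.368.
ΔT(t) = ΔT_eq (1 − e^(−t/τ)) = 12.3 × (1 − e^−0.368) = 3.79 K.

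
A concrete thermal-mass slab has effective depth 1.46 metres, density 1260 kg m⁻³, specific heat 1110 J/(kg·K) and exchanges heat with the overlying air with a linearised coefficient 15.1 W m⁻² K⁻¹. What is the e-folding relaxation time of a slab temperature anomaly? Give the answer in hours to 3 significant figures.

37.6 hours

Areal heat capacity C = ρ c_p D = 1260 × 1110 × 1.46 = 2.04×10^6 J/(m^2 K).
Relaxation time τ = C / λ = 2.04×10^6 / 15.1 = 1.35×10^5 s.
In hours: 1.35×10^5 s / (3600 s/hour) = 37.6 hours.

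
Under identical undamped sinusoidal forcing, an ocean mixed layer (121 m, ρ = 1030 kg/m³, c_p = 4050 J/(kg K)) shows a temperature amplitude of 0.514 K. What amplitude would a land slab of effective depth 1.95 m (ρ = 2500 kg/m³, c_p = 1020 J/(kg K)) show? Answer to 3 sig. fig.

C_ocean = 5.05×10^8 J/(m²·K); C_land = 4.97×10^6 J/(m²·K).
A ∝ 1/C ⇒ A_land = A_ocean × C_ocean/C_land = 0.514 × 102 = 52.2 K.

52.2 K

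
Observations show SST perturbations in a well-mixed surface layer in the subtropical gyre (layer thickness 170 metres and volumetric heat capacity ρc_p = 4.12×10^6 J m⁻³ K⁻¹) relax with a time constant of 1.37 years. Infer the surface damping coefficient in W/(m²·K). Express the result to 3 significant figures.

Areal heat capacity C = ρc_p × D = 4.12×10^6 × 170 = 7.00×10^8 J m⁻² K⁻¹.
τ = 1.37 years = 4.32×10^7 s.
λ = C / τ = 7.00×10^8 / 4.32×10^7 = 16.2 W/(m²·K).

16.2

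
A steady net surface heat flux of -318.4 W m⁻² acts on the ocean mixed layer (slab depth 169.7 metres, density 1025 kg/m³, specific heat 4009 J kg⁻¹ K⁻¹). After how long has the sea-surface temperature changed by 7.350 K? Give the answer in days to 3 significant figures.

Areal heat capacity C = ρ c_p D = 1025 × 4009 × 169.7 = 6.97×10^8 J m⁻² K⁻¹.
Time required: Δt = C ΔT / F = 6.97×10^8 × -7.350 / -318.4 = 1.61×10^7 s.
In days: 1.61×10^7 s / (86400 s/day) = 186 days.

186 days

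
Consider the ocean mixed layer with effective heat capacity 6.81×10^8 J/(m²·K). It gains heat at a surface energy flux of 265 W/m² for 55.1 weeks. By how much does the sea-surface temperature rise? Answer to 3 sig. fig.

13.0 K

Areal heat capacity C = 6.81×10^8 J/(m²·K) (given).
Net heat input Q = F Δt = 265 × (55.1 weeks × 6.048×10^5 s/week) = 8.83×10^9 J/m².
ΔT = Q / C = 8.83×10^9 / 6.81×10^8 = 13.0 K.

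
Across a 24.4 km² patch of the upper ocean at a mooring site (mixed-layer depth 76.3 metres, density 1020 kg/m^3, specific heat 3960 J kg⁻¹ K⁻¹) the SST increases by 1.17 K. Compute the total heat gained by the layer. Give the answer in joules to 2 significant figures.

8.8×10^15 J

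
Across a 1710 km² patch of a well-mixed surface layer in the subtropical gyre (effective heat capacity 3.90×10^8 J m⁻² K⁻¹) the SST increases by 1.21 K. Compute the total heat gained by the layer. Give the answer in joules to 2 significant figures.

8.1×10^17 J

Areal heat capacity C = 3.90×10^8 J m⁻² K⁻¹ (given).
Heat per unit area: q = C ΔT = 3.90×10^8 × 1.21 = 4.72×10^8 J/m².
Total heat: Q = q × A = 4.72×10^8 × (1710 × 10⁶ m²) = 8.07×10^17 J.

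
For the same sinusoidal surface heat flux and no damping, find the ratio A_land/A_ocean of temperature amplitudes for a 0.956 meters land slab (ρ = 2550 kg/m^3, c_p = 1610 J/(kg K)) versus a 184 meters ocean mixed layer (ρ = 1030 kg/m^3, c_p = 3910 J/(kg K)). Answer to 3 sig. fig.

C_ocean = 1030 × 3910 × 184 = 7.41×10^8 J/(m²·K).
C_land = 2550 × 1610 × 0.956 = 3.92×10^6 J/(m²·K).
Undamped amplitude ∝ 1/C, so A_land/A_ocean = C_ocean/C_land = 189.

189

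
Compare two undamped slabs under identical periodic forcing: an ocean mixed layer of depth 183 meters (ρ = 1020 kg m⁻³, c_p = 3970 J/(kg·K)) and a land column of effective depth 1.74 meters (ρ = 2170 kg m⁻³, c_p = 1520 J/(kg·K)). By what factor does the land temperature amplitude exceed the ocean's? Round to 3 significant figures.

129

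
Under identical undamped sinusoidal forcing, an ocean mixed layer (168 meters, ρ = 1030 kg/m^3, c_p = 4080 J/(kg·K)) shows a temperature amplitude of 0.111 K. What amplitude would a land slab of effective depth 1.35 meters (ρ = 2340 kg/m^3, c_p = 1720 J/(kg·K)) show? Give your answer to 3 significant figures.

14.4 K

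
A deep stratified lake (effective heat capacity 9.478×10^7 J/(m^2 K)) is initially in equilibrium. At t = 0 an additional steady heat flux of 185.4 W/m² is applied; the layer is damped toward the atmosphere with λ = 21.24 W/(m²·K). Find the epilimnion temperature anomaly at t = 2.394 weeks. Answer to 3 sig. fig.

Areal heat capacity C = 9.478×10^7 J/(m^2 K) (given).
τ = C / λ = 9.48×10^7 / 21.24 = 4.46×10^6 s.
Equilibrium anomaly ΔT_eq = F / λ = 185.4 / 21.24 = 8.73 K.
t = 2.394 weeks = 1.45×10^6 s, so t/τ = 0.324.
ΔT(t) = ΔT_eq (1 − e^(−t/τ)) = 8.73 × (1 − e^−0.324) = 2.42 K.

2.42 K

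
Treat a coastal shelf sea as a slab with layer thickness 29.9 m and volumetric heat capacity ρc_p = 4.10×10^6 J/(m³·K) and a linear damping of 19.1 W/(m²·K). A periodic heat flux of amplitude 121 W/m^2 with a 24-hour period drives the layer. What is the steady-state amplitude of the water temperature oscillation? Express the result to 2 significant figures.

Areal heat capacity C = ρc_p × D = 4.10×10^6 × 29.9 = 1.23×10^8 J m⁻² K⁻¹.
Angular frequency ω = 2π / T = 2π / 86400 s = 7.27×10^-5 s⁻¹.
√((Cω)² + λ²) = √((8910)² + 19.1²) = 8920 W/(m²·K).
Amplitude A = F₀ / √((Cω)²+λ²) = 121 / 8920 = 0.0136 K.

0.014 K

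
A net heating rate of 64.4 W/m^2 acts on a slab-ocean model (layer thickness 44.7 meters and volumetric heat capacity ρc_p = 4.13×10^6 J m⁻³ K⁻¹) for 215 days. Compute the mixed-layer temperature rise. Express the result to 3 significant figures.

6.48 K

Areal heat capacity C = ρc_p × D = 4.13×10^6 × 44.7 = 1.85×10^8 J m⁻² K⁻¹.
Net heat input Q = F Δt = 64.4 × (215 days × 86400 s/day) = 1.20×10^9 J/m².
ΔT = Q / C = 1.20×10^9 / 1.85×10^8 = 6.48 K.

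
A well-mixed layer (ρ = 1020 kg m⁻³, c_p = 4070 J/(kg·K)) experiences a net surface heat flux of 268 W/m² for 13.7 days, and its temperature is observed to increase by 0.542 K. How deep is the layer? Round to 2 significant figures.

Heat input Q = F Δt = 268 × 1.18×10^6 s = 3.17×10^8 J/m².
Required areal heat capacity C = Q / ΔT = 5.85×10^8 J/(m²·K).
Depth D = C / (ρ c_p) = 5.85×10^8 / (1020 × 4070) = 141 m.

140 m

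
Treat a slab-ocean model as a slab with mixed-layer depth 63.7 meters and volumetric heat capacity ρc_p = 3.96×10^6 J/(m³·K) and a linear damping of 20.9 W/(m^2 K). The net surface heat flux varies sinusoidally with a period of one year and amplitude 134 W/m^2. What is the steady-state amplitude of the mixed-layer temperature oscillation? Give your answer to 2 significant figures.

2.5 K

Areal heat capacity C = ρc_p × D = 3.96×10^6 × 63.7 = 2.52×10^8 J m⁻² K⁻¹.
Angular frequency ω = 2π / T = 2π / 3.15×10^7 s = 1.99×10^-7 s⁻¹.
√((Cω)² + λ²) = √((50.3)² + 20.9²) = 54.4 W/(m²·K).
Amplitude A = F₀ / √((Cω)²+λ²) = 134 / 54.4 = 2.46 K.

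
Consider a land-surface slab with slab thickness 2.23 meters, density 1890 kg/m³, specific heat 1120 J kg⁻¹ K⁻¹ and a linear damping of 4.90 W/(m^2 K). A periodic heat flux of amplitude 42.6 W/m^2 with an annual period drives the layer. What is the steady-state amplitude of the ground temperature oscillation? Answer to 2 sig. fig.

Areal heat capacity C = ρ c_p D = 1890 × 1120 × 2.23 = 4.72×10^6 J m⁻² K⁻¹.
Angular frequency ω = 2π / T = 2π / 3.15×10^7 s = 1.99×10^-7 s⁻¹.
√((Cω)² + λ²) = √((0.940)² + 4.90²) = 4.99 W/(m²·K).
Amplitude A = F₀ / √((Cω)²+λ²) = 42.6 / 4.99 = 8.54 K.

8.5 K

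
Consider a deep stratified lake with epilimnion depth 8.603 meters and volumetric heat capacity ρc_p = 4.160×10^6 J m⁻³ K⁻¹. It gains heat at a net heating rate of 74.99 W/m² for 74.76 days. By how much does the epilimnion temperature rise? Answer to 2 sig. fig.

14 K

Areal heat capacity C = ρc_p × D = 4.160×10^6 × 8.603 = 3.58×10^7 J/(m²·K).
Net heat input Q = F Δt = 74.99 × (74.76 days × 86400 s/day) = 4.84×10^8 J/m².
ΔT = Q / C = 4.84×10^8 / 3.58×10^7 = 13.5 K.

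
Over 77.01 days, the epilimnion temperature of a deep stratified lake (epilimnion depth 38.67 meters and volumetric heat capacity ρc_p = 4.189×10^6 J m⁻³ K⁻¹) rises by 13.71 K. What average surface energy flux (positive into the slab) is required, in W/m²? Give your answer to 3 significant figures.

Areal heat capacity C = ρc_p × D = 4.189×10^6 × 38.67 = 1.62×10^8 J/(m^2 K).
Required heat per unit area: Q = C ΔT = 1.62×10^8 × 13.71 = 2.22×10^9 J/m².
Flux F = Q / Δt = 2.22×10^9 / 6.65×10^6 s = 334 W/m².

334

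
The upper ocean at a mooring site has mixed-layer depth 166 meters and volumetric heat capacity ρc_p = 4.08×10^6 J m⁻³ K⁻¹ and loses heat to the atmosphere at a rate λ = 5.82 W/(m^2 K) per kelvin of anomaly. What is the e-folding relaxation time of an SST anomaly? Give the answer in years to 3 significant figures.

Areal heat capacity C = ρc_p × D = 4.08×10^6 × 166 = 6.77×10^8 J m⁻² K⁻¹.
Relaxation time τ = C / λ = 6.77×10^8 / 5.82 = 1.16×10^8 s.
In years: 1.16×10^8 s / (3.156×10^7 s/year) = 3.69 years.

3.69 years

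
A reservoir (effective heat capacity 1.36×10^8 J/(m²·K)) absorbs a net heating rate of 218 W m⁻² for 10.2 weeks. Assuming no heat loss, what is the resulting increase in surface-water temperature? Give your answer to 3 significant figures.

9.89 K

Areal heat capacity C = 1.36×10^8 J/(m²·K) (given).
Net heat input Q = F Δt = 218 × (10.2 weeks × 6.048×10^5 s/week) = 1.34×10^9 J/m².
ΔT = Q / C = 1.34×10^9 / 1.36×10^8 = 9.89 K.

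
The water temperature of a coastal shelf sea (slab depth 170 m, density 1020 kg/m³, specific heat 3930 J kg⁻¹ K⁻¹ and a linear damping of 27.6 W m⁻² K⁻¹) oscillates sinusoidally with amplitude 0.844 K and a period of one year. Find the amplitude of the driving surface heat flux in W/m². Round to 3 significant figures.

117

Areal heat capacity C = ρ c_p D = 1020 × 3930 × 170 = 6.81×10^8 J/(m^2 K).
ω = 2π / 3.15×10^7 s = 1.99×10^-7 s⁻¹.
√((Cω)² + λ²) = √((136)² + 27.6²) = 139 W/(m²·K).
F₀ = A × √((Cω)²+λ²) = 0.844 × 139 = 117 W/m².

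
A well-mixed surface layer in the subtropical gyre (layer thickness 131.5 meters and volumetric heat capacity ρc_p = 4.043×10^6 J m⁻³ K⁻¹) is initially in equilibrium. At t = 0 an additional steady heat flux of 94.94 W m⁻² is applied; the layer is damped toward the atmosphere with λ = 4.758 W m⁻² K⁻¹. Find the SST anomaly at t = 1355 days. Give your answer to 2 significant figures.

Areal heat capacity C = ρc_p × D = 4.043×10^6 × 131.5 = 5.32×10^8 J m⁻² K⁻¹.
τ = C / λ = 5.32×10^8 / 4.758 = 1.12×10^8 s.
Equilibrium anomaly ΔT_eq = F / λ = 94.94 / 4.758 = 20.0 K.
t = 1355 days = 1.17×10^8 s, so t/τ = 1.05.
ΔT(t) = ΔT_eq (1 − e^(−t/τ)) = 20.0 × (1 − e^−1.05) = 13.0 K.

13 K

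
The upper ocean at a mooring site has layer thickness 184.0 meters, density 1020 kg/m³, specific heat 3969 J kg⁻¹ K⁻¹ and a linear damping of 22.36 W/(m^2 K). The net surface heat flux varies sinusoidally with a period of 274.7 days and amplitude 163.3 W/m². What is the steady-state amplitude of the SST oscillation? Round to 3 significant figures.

Areal heat capacity C = ρ c_p D = 1020 × 3969 × 184.0 = 7.45×10^8 J/(m^2 K).
Angular frequency ω = 2π / T = 2π / 2.37×10^7 s = 2.65×10^-7 s⁻¹.
√((Cω)² + λ²) = √((197)² + 22.36²) = 198 W/(m²·K).
Amplitude A = F₀ / √((Cω)²+λ²) = 163.3 / 198 = 0.823 K.

0.823 K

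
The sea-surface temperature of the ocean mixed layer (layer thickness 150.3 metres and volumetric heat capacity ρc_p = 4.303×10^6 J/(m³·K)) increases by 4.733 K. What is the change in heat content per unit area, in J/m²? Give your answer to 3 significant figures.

3.06×10^9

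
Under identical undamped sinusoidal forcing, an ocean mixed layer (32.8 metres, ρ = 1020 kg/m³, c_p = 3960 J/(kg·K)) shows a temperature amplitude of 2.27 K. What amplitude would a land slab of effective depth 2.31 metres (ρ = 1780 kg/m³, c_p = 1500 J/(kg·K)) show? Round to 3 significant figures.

48.8 K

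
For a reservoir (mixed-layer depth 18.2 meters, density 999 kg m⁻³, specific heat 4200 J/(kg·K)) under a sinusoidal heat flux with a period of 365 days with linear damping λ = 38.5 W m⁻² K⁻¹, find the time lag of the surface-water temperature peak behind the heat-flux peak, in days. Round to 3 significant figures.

21.9 days

Areal heat capacity C = ρ c_p D = 999 × 4200 × 18.2 = 7.64×10^7 J/(m^2 K).
ω = 2π / 3.15×10^7 s = 1.99×10^-7 s⁻¹.
Phase lag φ = arctan(Cω/λ) = arctan(15.2/38.5) = 0.376 rad.
Time lag = φ / ω = 0.376 / 1.99×10^-7 = 1.89×10^6 s = 21.9 days.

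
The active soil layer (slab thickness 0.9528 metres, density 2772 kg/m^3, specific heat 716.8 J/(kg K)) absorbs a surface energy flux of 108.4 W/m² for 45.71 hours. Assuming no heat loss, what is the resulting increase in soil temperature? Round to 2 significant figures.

Areal heat capacity C = ρ c_p D = 2772 × 716.8 × 0.9528 = 1.89×10^6 J m⁻² K⁻¹.
Net heat input Q = F Δt = 108.4 × (45.71 hours × 3600 s/hour) = 1.78×10^7 J/m².
ΔT = Q / C = 1.78×10^7 / 1.89×10^6 = 9.42 K.

9.4 K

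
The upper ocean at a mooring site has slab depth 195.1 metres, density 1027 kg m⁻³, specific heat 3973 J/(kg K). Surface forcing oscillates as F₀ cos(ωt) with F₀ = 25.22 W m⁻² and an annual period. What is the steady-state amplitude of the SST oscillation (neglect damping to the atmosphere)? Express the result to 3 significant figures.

Areal heat capacity C = ρ c_p D = 1027 × 3973 × 195.1 = 7.96×10^8 J/(m^2 K).
Angular frequency ω = 2π / T = 2π / 3.15×10^7 s = 1.99×10^-7 s⁻¹.
Cω = 7.96×10^8 × 1.99×10^-7 = 159 W/(m²·K).
Amplitude A = F₀ / (Cω) = 25.22 / 159 = 0.159 K.

0.159 K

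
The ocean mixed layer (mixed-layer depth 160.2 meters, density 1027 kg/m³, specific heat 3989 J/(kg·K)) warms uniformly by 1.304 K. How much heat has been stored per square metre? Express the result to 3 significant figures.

Areal heat capacity C = ρ c_p D = 1027 × 3989 × 160.2 = 6.56×10^8 J/(m²·K).
ΔQ = C ΔT = 6.56×10^8 × 1.304 = 8.56×10^8 J/m².

8.56×10^8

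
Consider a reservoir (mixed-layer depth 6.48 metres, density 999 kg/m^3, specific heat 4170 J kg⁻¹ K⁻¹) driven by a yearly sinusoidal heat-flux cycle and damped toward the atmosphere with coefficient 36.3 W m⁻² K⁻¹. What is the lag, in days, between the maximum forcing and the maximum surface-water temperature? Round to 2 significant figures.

Areal heat capacity C = ρ c_p D = 999 × 4170 × 6.48 = 2.70×10^7 J m⁻² K⁻¹.
ω = 2π / 3.15×10^7 s = 1.99×10^-7 s⁻¹.
Phase lag φ = arctan(Cω/λ) = arctan(5.38/36.3) = 0.147 rad.
Time lag = φ / ω = 0.147 / 1.99×10^-7 = 7.38×10^5 s = 8.54 days.

8.5 days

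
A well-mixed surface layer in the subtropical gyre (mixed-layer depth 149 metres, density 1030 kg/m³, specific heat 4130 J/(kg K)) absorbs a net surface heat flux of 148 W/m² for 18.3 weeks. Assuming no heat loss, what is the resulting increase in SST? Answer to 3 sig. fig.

Areal heat capacity C = ρ c_p D = 1030 × 4130 × 149 = 6.34×10^8 J/(m^2 K).
Net heat input Q = F Δt = 148 × (18.3 weeks × 6.048×10^5 s/week) = 1.64×10^9 J/m².
ΔT = Q / C = 1.64×10^9 / 6.34×10^8 = 2.58 K.

2.58 K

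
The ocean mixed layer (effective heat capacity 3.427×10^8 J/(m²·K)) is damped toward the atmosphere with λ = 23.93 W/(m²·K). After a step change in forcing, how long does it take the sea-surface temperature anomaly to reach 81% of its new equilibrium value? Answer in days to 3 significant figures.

Areal heat capacity C = 3.427×10^8 J/(m²·K) (given).
τ = C / λ = 3.43×10^8 / 23.93 = 1.43×10^7 s.
Fraction reached: 1 − e^(−t/τ) = 0.81 ⇒ t = −τ ln(1 − 0.81) = τ × 1.66.
t = 2.38×10^7 s = 275 days.

275 days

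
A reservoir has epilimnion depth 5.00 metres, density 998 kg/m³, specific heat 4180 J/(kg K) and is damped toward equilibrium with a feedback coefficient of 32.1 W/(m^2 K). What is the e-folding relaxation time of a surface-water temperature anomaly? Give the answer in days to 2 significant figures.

Areal heat capacity C = ρ c_p D = 998 × 4180 × 5.00 = 2.09×10^7 J/(m²·K).
Relaxation time τ = C / λ = 2.09×10^7 / 32.1 = 6.50×10^5 s.
In days: 6.50×10^5 s / (86400 s/day) = 7.52 days.

7.5 days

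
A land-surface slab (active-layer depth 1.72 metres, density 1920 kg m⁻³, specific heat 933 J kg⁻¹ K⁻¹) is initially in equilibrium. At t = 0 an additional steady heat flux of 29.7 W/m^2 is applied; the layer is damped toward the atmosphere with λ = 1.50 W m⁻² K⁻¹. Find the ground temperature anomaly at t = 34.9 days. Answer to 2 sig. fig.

15 K

Areal heat capacity C = ρ c_p D = 1920 × 933 × 1.72 = 3.08×10^6 J m⁻² K⁻¹.
τ = C / λ = 3.08×10^6 / 1.50 = 2.05×10^6 s.
Equilibrium anomaly ΔT_eq = F / λ = 29.7 / 1.50 = 19.8 K.
t = 34.9 days = 3.02×10^6 s, so t/τ = 1.47.
ΔT(t) = ΔT_eq (1 − e^(−t/τ)) = 19.8 × (1 − e^−1.47) = 15.2 K.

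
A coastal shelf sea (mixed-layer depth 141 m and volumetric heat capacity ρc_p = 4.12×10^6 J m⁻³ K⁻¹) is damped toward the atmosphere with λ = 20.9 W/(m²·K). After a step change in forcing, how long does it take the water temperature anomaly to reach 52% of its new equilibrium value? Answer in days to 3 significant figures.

236 days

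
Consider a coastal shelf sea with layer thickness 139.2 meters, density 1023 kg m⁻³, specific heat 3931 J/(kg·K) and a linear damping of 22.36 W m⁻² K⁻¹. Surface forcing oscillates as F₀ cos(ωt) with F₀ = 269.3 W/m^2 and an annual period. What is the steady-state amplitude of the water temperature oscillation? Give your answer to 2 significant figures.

Areal heat capacity C = ρ c_p D = 1023 × 3931 × 139.2 = 5.60×10^8 J/(m²·K).
Angular frequency ω = 2π / T = 2π / 3.15×10^7 s = 1.99×10^-7 s⁻¹.
√((Cω)² + λ²) = √((112)² + 22.36²) = 114 W/(m²·K).
Amplitude A = F₀ / √((Cω)²+λ²) = 269.3 / 114 = 2.37 K.

2.4 K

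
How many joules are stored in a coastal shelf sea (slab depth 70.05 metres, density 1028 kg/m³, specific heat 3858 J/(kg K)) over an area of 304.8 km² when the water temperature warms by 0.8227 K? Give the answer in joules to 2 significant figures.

7.0×10^16 J

Areal heat capacity C = ρ c_p D = 1028 × 3858 × 70.05 = 2.78×10^8 J/(m²·K).
Heat per unit area: q = C ΔT = 2.78×10^8 × 0.8227 = 2.29×10^8 J/m².
Total heat: Q = q × A = 2.29×10^8 × (304.8 × 10⁶ m²) = 6.97×10^16 J.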